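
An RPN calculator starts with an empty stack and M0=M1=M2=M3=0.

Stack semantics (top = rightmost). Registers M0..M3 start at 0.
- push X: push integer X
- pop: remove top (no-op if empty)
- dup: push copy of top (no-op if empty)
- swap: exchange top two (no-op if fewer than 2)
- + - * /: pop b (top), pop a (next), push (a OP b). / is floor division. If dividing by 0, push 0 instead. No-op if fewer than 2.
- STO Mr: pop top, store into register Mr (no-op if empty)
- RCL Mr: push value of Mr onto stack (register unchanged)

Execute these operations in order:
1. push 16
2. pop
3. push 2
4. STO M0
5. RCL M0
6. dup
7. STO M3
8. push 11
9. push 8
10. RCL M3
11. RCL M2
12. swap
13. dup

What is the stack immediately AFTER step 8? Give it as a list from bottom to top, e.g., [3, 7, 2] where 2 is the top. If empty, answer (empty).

After op 1 (push 16): stack=[16] mem=[0,0,0,0]
After op 2 (pop): stack=[empty] mem=[0,0,0,0]
After op 3 (push 2): stack=[2] mem=[0,0,0,0]
After op 4 (STO M0): stack=[empty] mem=[2,0,0,0]
After op 5 (RCL M0): stack=[2] mem=[2,0,0,0]
After op 6 (dup): stack=[2,2] mem=[2,0,0,0]
After op 7 (STO M3): stack=[2] mem=[2,0,0,2]
After op 8 (push 11): stack=[2,11] mem=[2,0,0,2]

[2, 11]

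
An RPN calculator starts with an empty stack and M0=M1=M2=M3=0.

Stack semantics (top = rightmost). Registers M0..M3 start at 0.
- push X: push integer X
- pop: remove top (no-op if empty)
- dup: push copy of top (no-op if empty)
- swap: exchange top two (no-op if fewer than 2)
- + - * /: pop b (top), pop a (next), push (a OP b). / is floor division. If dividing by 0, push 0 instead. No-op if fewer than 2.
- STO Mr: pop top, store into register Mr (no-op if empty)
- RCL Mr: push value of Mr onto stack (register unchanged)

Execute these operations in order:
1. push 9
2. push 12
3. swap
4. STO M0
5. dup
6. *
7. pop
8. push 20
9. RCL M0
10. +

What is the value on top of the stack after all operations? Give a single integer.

Answer: 29

Derivation:
After op 1 (push 9): stack=[9] mem=[0,0,0,0]
After op 2 (push 12): stack=[9,12] mem=[0,0,0,0]
After op 3 (swap): stack=[12,9] mem=[0,0,0,0]
After op 4 (STO M0): stack=[12] mem=[9,0,0,0]
After op 5 (dup): stack=[12,12] mem=[9,0,0,0]
After op 6 (*): stack=[144] mem=[9,0,0,0]
After op 7 (pop): stack=[empty] mem=[9,0,0,0]
After op 8 (push 20): stack=[20] mem=[9,0,0,0]
After op 9 (RCL M0): stack=[20,9] mem=[9,0,0,0]
After op 10 (+): stack=[29] mem=[9,0,0,0]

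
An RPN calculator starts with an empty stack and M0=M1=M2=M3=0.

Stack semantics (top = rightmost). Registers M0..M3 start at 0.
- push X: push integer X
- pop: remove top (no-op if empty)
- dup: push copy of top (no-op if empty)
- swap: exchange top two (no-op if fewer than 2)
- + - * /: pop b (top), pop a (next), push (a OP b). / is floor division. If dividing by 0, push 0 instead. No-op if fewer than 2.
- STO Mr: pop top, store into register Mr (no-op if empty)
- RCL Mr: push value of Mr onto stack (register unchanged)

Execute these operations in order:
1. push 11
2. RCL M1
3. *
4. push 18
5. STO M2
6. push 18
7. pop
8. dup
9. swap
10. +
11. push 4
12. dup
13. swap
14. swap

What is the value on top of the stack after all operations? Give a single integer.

After op 1 (push 11): stack=[11] mem=[0,0,0,0]
After op 2 (RCL M1): stack=[11,0] mem=[0,0,0,0]
After op 3 (*): stack=[0] mem=[0,0,0,0]
After op 4 (push 18): stack=[0,18] mem=[0,0,0,0]
After op 5 (STO M2): stack=[0] mem=[0,0,18,0]
After op 6 (push 18): stack=[0,18] mem=[0,0,18,0]
After op 7 (pop): stack=[0] mem=[0,0,18,0]
After op 8 (dup): stack=[0,0] mem=[0,0,18,0]
After op 9 (swap): stack=[0,0] mem=[0,0,18,0]
After op 10 (+): stack=[0] mem=[0,0,18,0]
After op 11 (push 4): stack=[0,4] mem=[0,0,18,0]
After op 12 (dup): stack=[0,4,4] mem=[0,0,18,0]
After op 13 (swap): stack=[0,4,4] mem=[0,0,18,0]
After op 14 (swap): stack=[0,4,4] mem=[0,0,18,0]

Answer: 4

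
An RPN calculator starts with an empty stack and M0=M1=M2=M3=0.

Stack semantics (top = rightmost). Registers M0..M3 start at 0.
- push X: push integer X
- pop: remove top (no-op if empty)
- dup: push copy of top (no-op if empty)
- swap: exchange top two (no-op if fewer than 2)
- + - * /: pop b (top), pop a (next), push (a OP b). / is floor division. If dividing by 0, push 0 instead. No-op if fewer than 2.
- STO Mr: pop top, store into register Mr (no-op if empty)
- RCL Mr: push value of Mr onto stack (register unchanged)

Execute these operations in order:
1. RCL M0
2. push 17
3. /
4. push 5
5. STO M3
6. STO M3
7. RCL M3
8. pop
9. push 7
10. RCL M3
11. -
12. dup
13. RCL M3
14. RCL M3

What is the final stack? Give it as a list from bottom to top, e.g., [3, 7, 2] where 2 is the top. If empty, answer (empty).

After op 1 (RCL M0): stack=[0] mem=[0,0,0,0]
After op 2 (push 17): stack=[0,17] mem=[0,0,0,0]
After op 3 (/): stack=[0] mem=[0,0,0,0]
After op 4 (push 5): stack=[0,5] mem=[0,0,0,0]
After op 5 (STO M3): stack=[0] mem=[0,0,0,5]
After op 6 (STO M3): stack=[empty] mem=[0,0,0,0]
After op 7 (RCL M3): stack=[0] mem=[0,0,0,0]
After op 8 (pop): stack=[empty] mem=[0,0,0,0]
After op 9 (push 7): stack=[7] mem=[0,0,0,0]
After op 10 (RCL M3): stack=[7,0] mem=[0,0,0,0]
After op 11 (-): stack=[7] mem=[0,0,0,0]
After op 12 (dup): stack=[7,7] mem=[0,0,0,0]
After op 13 (RCL M3): stack=[7,7,0] mem=[0,0,0,0]
After op 14 (RCL M3): stack=[7,7,0,0] mem=[0,0,0,0]

Answer: [7, 7, 0, 0]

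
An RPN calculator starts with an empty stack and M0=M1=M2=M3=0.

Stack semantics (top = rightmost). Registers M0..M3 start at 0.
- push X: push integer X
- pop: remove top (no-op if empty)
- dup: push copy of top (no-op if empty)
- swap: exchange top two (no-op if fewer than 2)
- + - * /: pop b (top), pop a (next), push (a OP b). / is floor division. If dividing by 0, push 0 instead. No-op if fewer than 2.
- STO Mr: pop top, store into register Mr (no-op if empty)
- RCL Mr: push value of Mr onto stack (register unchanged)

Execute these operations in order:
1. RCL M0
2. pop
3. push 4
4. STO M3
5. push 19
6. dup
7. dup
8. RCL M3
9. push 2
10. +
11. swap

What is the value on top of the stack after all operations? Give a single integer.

Answer: 19

Derivation:
After op 1 (RCL M0): stack=[0] mem=[0,0,0,0]
After op 2 (pop): stack=[empty] mem=[0,0,0,0]
After op 3 (push 4): stack=[4] mem=[0,0,0,0]
After op 4 (STO M3): stack=[empty] mem=[0,0,0,4]
After op 5 (push 19): stack=[19] mem=[0,0,0,4]
After op 6 (dup): stack=[19,19] mem=[0,0,0,4]
After op 7 (dup): stack=[19,19,19] mem=[0,0,0,4]
After op 8 (RCL M3): stack=[19,19,19,4] mem=[0,0,0,4]
After op 9 (push 2): stack=[19,19,19,4,2] mem=[0,0,0,4]
After op 10 (+): stack=[19,19,19,6] mem=[0,0,0,4]
After op 11 (swap): stack=[19,19,6,19] mem=[0,0,0,4]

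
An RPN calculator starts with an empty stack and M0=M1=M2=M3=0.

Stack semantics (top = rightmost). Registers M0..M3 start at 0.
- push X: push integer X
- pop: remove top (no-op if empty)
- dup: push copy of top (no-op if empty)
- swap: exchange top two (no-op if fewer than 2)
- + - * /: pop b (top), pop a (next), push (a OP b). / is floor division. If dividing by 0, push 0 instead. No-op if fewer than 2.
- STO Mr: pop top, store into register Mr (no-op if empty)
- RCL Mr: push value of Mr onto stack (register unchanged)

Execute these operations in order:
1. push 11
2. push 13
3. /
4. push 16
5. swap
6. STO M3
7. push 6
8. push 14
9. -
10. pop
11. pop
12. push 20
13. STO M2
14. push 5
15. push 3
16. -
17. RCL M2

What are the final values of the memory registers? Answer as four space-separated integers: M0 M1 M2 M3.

Answer: 0 0 20 0

Derivation:
After op 1 (push 11): stack=[11] mem=[0,0,0,0]
After op 2 (push 13): stack=[11,13] mem=[0,0,0,0]
After op 3 (/): stack=[0] mem=[0,0,0,0]
After op 4 (push 16): stack=[0,16] mem=[0,0,0,0]
After op 5 (swap): stack=[16,0] mem=[0,0,0,0]
After op 6 (STO M3): stack=[16] mem=[0,0,0,0]
After op 7 (push 6): stack=[16,6] mem=[0,0,0,0]
After op 8 (push 14): stack=[16,6,14] mem=[0,0,0,0]
After op 9 (-): stack=[16,-8] mem=[0,0,0,0]
After op 10 (pop): stack=[16] mem=[0,0,0,0]
After op 11 (pop): stack=[empty] mem=[0,0,0,0]
After op 12 (push 20): stack=[20] mem=[0,0,0,0]
After op 13 (STO M2): stack=[empty] mem=[0,0,20,0]
After op 14 (push 5): stack=[5] mem=[0,0,20,0]
After op 15 (push 3): stack=[5,3] mem=[0,0,20,0]
After op 16 (-): stack=[2] mem=[0,0,20,0]
After op 17 (RCL M2): stack=[2,20] mem=[0,0,20,0]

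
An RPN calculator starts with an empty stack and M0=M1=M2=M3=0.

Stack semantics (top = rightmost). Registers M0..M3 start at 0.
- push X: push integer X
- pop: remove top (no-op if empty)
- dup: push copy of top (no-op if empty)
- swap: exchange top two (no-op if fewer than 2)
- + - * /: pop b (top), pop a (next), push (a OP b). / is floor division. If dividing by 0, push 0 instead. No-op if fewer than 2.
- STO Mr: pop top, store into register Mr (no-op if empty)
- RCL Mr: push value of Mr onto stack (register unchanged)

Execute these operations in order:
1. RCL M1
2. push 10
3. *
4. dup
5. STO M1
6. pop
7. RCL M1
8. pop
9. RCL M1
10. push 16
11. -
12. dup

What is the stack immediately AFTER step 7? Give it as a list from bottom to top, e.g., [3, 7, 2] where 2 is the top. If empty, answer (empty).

After op 1 (RCL M1): stack=[0] mem=[0,0,0,0]
After op 2 (push 10): stack=[0,10] mem=[0,0,0,0]
After op 3 (*): stack=[0] mem=[0,0,0,0]
After op 4 (dup): stack=[0,0] mem=[0,0,0,0]
After op 5 (STO M1): stack=[0] mem=[0,0,0,0]
After op 6 (pop): stack=[empty] mem=[0,0,0,0]
After op 7 (RCL M1): stack=[0] mem=[0,0,0,0]

[0]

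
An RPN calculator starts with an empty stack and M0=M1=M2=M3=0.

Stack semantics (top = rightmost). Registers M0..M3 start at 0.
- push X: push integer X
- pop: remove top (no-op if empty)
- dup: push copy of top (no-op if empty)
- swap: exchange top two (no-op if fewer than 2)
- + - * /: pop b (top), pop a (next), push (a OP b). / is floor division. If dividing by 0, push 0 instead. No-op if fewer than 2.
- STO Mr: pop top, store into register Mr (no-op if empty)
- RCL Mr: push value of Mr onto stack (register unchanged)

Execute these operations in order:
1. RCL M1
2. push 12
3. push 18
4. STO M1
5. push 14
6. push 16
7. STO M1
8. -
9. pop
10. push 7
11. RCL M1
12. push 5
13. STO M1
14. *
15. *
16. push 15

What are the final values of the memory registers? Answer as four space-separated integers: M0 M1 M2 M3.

After op 1 (RCL M1): stack=[0] mem=[0,0,0,0]
After op 2 (push 12): stack=[0,12] mem=[0,0,0,0]
After op 3 (push 18): stack=[0,12,18] mem=[0,0,0,0]
After op 4 (STO M1): stack=[0,12] mem=[0,18,0,0]
After op 5 (push 14): stack=[0,12,14] mem=[0,18,0,0]
After op 6 (push 16): stack=[0,12,14,16] mem=[0,18,0,0]
After op 7 (STO M1): stack=[0,12,14] mem=[0,16,0,0]
After op 8 (-): stack=[0,-2] mem=[0,16,0,0]
After op 9 (pop): stack=[0] mem=[0,16,0,0]
After op 10 (push 7): stack=[0,7] mem=[0,16,0,0]
After op 11 (RCL M1): stack=[0,7,16] mem=[0,16,0,0]
After op 12 (push 5): stack=[0,7,16,5] mem=[0,16,0,0]
After op 13 (STO M1): stack=[0,7,16] mem=[0,5,0,0]
After op 14 (*): stack=[0,112] mem=[0,5,0,0]
After op 15 (*): stack=[0] mem=[0,5,0,0]
After op 16 (push 15): stack=[0,15] mem=[0,5,0,0]

Answer: 0 5 0 0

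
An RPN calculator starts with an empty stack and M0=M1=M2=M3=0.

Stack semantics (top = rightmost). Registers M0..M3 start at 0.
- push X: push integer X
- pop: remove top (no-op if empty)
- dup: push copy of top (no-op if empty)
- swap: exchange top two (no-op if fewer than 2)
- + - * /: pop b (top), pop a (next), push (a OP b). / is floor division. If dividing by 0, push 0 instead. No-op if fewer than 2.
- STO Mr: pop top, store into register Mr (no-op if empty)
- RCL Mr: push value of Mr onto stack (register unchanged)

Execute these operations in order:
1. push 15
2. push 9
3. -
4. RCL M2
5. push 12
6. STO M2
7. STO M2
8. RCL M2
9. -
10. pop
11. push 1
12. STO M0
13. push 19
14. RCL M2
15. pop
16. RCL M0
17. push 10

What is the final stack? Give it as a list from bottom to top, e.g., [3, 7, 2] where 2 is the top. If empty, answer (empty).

After op 1 (push 15): stack=[15] mem=[0,0,0,0]
After op 2 (push 9): stack=[15,9] mem=[0,0,0,0]
After op 3 (-): stack=[6] mem=[0,0,0,0]
After op 4 (RCL M2): stack=[6,0] mem=[0,0,0,0]
After op 5 (push 12): stack=[6,0,12] mem=[0,0,0,0]
After op 6 (STO M2): stack=[6,0] mem=[0,0,12,0]
After op 7 (STO M2): stack=[6] mem=[0,0,0,0]
After op 8 (RCL M2): stack=[6,0] mem=[0,0,0,0]
After op 9 (-): stack=[6] mem=[0,0,0,0]
After op 10 (pop): stack=[empty] mem=[0,0,0,0]
After op 11 (push 1): stack=[1] mem=[0,0,0,0]
After op 12 (STO M0): stack=[empty] mem=[1,0,0,0]
After op 13 (push 19): stack=[19] mem=[1,0,0,0]
After op 14 (RCL M2): stack=[19,0] mem=[1,0,0,0]
After op 15 (pop): stack=[19] mem=[1,0,0,0]
After op 16 (RCL M0): stack=[19,1] mem=[1,0,0,0]
After op 17 (push 10): stack=[19,1,10] mem=[1,0,0,0]

Answer: [19, 1, 10]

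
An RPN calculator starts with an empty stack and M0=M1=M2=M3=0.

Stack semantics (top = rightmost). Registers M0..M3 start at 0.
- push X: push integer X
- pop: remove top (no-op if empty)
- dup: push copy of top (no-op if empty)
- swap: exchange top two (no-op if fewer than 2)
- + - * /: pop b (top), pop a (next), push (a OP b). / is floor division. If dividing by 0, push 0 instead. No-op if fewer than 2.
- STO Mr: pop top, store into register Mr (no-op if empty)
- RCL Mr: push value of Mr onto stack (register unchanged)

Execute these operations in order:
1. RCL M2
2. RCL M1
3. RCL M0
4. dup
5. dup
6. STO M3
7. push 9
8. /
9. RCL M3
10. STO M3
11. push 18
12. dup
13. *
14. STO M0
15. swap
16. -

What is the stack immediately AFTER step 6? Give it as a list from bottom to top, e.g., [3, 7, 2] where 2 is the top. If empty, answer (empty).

After op 1 (RCL M2): stack=[0] mem=[0,0,0,0]
After op 2 (RCL M1): stack=[0,0] mem=[0,0,0,0]
After op 3 (RCL M0): stack=[0,0,0] mem=[0,0,0,0]
After op 4 (dup): stack=[0,0,0,0] mem=[0,0,0,0]
After op 5 (dup): stack=[0,0,0,0,0] mem=[0,0,0,0]
After op 6 (STO M3): stack=[0,0,0,0] mem=[0,0,0,0]

[0, 0, 0, 0]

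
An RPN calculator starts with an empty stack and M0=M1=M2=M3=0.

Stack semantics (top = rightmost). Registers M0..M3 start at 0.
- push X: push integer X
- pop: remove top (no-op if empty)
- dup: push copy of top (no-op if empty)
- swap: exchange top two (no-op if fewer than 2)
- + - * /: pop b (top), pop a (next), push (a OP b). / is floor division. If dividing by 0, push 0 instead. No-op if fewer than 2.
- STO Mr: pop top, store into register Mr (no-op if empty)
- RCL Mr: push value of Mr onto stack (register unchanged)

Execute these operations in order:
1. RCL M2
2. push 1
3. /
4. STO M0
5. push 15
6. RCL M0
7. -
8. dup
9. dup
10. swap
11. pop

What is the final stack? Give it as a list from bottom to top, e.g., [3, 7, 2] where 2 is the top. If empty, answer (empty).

After op 1 (RCL M2): stack=[0] mem=[0,0,0,0]
After op 2 (push 1): stack=[0,1] mem=[0,0,0,0]
After op 3 (/): stack=[0] mem=[0,0,0,0]
After op 4 (STO M0): stack=[empty] mem=[0,0,0,0]
After op 5 (push 15): stack=[15] mem=[0,0,0,0]
After op 6 (RCL M0): stack=[15,0] mem=[0,0,0,0]
After op 7 (-): stack=[15] mem=[0,0,0,0]
After op 8 (dup): stack=[15,15] mem=[0,0,0,0]
After op 9 (dup): stack=[15,15,15] mem=[0,0,0,0]
After op 10 (swap): stack=[15,15,15] mem=[0,0,0,0]
After op 11 (pop): stack=[15,15] mem=[0,0,0,0]

Answer: [15, 15]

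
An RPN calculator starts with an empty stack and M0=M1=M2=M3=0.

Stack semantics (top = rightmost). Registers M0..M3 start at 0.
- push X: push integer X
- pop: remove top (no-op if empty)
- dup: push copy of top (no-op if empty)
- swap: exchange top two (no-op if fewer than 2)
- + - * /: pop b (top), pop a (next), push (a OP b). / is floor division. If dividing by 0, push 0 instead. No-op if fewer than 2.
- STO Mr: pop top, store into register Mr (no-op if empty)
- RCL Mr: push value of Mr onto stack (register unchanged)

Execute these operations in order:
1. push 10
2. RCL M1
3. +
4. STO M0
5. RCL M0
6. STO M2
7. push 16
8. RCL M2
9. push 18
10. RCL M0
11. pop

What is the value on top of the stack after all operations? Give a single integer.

After op 1 (push 10): stack=[10] mem=[0,0,0,0]
After op 2 (RCL M1): stack=[10,0] mem=[0,0,0,0]
After op 3 (+): stack=[10] mem=[0,0,0,0]
After op 4 (STO M0): stack=[empty] mem=[10,0,0,0]
After op 5 (RCL M0): stack=[10] mem=[10,0,0,0]
After op 6 (STO M2): stack=[empty] mem=[10,0,10,0]
After op 7 (push 16): stack=[16] mem=[10,0,10,0]
After op 8 (RCL M2): stack=[16,10] mem=[10,0,10,0]
After op 9 (push 18): stack=[16,10,18] mem=[10,0,10,0]
After op 10 (RCL M0): stack=[16,10,18,10] mem=[10,0,10,0]
After op 11 (pop): stack=[16,10,18] mem=[10,0,10,0]

Answer: 18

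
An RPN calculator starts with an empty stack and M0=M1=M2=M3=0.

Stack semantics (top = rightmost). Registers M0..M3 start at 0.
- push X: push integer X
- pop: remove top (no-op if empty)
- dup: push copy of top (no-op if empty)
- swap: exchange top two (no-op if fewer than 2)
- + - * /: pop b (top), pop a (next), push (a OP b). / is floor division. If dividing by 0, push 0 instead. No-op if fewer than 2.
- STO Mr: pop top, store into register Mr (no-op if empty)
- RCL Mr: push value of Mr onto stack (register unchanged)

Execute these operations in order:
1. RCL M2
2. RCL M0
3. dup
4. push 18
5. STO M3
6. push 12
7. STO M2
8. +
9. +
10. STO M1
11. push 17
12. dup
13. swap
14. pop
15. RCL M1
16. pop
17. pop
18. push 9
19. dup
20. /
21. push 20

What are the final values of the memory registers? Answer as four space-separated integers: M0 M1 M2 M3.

Answer: 0 0 12 18

Derivation:
After op 1 (RCL M2): stack=[0] mem=[0,0,0,0]
After op 2 (RCL M0): stack=[0,0] mem=[0,0,0,0]
After op 3 (dup): stack=[0,0,0] mem=[0,0,0,0]
After op 4 (push 18): stack=[0,0,0,18] mem=[0,0,0,0]
After op 5 (STO M3): stack=[0,0,0] mem=[0,0,0,18]
After op 6 (push 12): stack=[0,0,0,12] mem=[0,0,0,18]
After op 7 (STO M2): stack=[0,0,0] mem=[0,0,12,18]
After op 8 (+): stack=[0,0] mem=[0,0,12,18]
After op 9 (+): stack=[0] mem=[0,0,12,18]
After op 10 (STO M1): stack=[empty] mem=[0,0,12,18]
After op 11 (push 17): stack=[17] mem=[0,0,12,18]
After op 12 (dup): stack=[17,17] mem=[0,0,12,18]
After op 13 (swap): stack=[17,17] mem=[0,0,12,18]
After op 14 (pop): stack=[17] mem=[0,0,12,18]
After op 15 (RCL M1): stack=[17,0] mem=[0,0,12,18]
After op 16 (pop): stack=[17] mem=[0,0,12,18]
After op 17 (pop): stack=[empty] mem=[0,0,12,18]
After op 18 (push 9): stack=[9] mem=[0,0,12,18]
After op 19 (dup): stack=[9,9] mem=[0,0,12,18]
After op 20 (/): stack=[1] mem=[0,0,12,18]
After op 21 (push 20): stack=[1,20] mem=[0,0,12,18]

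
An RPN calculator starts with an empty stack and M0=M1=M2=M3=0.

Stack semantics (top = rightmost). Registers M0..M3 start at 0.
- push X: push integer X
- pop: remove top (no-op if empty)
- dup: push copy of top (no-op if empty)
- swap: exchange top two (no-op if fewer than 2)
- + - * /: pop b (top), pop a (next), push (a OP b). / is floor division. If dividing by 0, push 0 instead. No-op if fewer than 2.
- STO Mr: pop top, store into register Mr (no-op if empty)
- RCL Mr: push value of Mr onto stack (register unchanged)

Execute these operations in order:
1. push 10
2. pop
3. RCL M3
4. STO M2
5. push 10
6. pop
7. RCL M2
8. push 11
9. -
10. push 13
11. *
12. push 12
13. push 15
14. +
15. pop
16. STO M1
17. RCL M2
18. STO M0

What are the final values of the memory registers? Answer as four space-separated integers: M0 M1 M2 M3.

After op 1 (push 10): stack=[10] mem=[0,0,0,0]
After op 2 (pop): stack=[empty] mem=[0,0,0,0]
After op 3 (RCL M3): stack=[0] mem=[0,0,0,0]
After op 4 (STO M2): stack=[empty] mem=[0,0,0,0]
After op 5 (push 10): stack=[10] mem=[0,0,0,0]
After op 6 (pop): stack=[empty] mem=[0,0,0,0]
After op 7 (RCL M2): stack=[0] mem=[0,0,0,0]
After op 8 (push 11): stack=[0,11] mem=[0,0,0,0]
After op 9 (-): stack=[-11] mem=[0,0,0,0]
After op 10 (push 13): stack=[-11,13] mem=[0,0,0,0]
After op 11 (*): stack=[-143] mem=[0,0,0,0]
After op 12 (push 12): stack=[-143,12] mem=[0,0,0,0]
After op 13 (push 15): stack=[-143,12,15] mem=[0,0,0,0]
After op 14 (+): stack=[-143,27] mem=[0,0,0,0]
After op 15 (pop): stack=[-143] mem=[0,0,0,0]
After op 16 (STO M1): stack=[empty] mem=[0,-143,0,0]
After op 17 (RCL M2): stack=[0] mem=[0,-143,0,0]
After op 18 (STO M0): stack=[empty] mem=[0,-143,0,0]

Answer: 0 -143 0 0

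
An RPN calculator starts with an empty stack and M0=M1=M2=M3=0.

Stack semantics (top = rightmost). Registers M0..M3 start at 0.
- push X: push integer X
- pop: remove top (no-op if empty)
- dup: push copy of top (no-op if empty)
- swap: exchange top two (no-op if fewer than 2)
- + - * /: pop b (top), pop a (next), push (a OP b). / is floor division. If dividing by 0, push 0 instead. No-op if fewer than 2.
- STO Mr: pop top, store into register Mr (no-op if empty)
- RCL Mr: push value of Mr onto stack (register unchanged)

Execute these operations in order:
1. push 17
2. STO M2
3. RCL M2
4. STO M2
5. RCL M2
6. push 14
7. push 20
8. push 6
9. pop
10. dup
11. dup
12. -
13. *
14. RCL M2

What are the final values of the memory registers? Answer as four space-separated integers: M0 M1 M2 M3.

Answer: 0 0 17 0

Derivation:
After op 1 (push 17): stack=[17] mem=[0,0,0,0]
After op 2 (STO M2): stack=[empty] mem=[0,0,17,0]
After op 3 (RCL M2): stack=[17] mem=[0,0,17,0]
After op 4 (STO M2): stack=[empty] mem=[0,0,17,0]
After op 5 (RCL M2): stack=[17] mem=[0,0,17,0]
After op 6 (push 14): stack=[17,14] mem=[0,0,17,0]
After op 7 (push 20): stack=[17,14,20] mem=[0,0,17,0]
After op 8 (push 6): stack=[17,14,20,6] mem=[0,0,17,0]
After op 9 (pop): stack=[17,14,20] mem=[0,0,17,0]
After op 10 (dup): stack=[17,14,20,20] mem=[0,0,17,0]
After op 11 (dup): stack=[17,14,20,20,20] mem=[0,0,17,0]
After op 12 (-): stack=[17,14,20,0] mem=[0,0,17,0]
After op 13 (*): stack=[17,14,0] mem=[0,0,17,0]
After op 14 (RCL M2): stack=[17,14,0,17] mem=[0,0,17,0]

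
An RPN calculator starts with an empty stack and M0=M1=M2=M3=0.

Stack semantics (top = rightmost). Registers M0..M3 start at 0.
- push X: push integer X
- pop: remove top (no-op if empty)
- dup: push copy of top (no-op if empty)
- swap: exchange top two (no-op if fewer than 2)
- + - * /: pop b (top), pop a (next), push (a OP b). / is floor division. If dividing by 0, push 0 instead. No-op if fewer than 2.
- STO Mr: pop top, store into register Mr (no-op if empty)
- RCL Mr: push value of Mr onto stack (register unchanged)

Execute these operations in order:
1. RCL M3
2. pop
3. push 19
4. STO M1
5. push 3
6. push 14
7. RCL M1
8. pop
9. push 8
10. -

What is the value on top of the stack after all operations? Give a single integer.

After op 1 (RCL M3): stack=[0] mem=[0,0,0,0]
After op 2 (pop): stack=[empty] mem=[0,0,0,0]
After op 3 (push 19): stack=[19] mem=[0,0,0,0]
After op 4 (STO M1): stack=[empty] mem=[0,19,0,0]
After op 5 (push 3): stack=[3] mem=[0,19,0,0]
After op 6 (push 14): stack=[3,14] mem=[0,19,0,0]
After op 7 (RCL M1): stack=[3,14,19] mem=[0,19,0,0]
After op 8 (pop): stack=[3,14] mem=[0,19,0,0]
After op 9 (push 8): stack=[3,14,8] mem=[0,19,0,0]
After op 10 (-): stack=[3,6] mem=[0,19,0,0]

Answer: 6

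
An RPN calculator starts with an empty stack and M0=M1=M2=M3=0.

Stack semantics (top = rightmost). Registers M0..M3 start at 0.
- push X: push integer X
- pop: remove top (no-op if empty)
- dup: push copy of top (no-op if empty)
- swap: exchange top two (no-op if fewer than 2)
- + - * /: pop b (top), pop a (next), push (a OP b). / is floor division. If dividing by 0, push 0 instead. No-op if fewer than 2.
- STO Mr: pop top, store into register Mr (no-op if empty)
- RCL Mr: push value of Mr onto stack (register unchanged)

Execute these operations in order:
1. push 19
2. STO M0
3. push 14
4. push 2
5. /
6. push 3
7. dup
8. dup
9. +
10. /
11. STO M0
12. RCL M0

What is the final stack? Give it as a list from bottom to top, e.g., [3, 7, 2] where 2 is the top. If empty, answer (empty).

Answer: [7, 0]

Derivation:
After op 1 (push 19): stack=[19] mem=[0,0,0,0]
After op 2 (STO M0): stack=[empty] mem=[19,0,0,0]
After op 3 (push 14): stack=[14] mem=[19,0,0,0]
After op 4 (push 2): stack=[14,2] mem=[19,0,0,0]
After op 5 (/): stack=[7] mem=[19,0,0,0]
After op 6 (push 3): stack=[7,3] mem=[19,0,0,0]
After op 7 (dup): stack=[7,3,3] mem=[19,0,0,0]
After op 8 (dup): stack=[7,3,3,3] mem=[19,0,0,0]
After op 9 (+): stack=[7,3,6] mem=[19,0,0,0]
After op 10 (/): stack=[7,0] mem=[19,0,0,0]
After op 11 (STO M0): stack=[7] mem=[0,0,0,0]
After op 12 (RCL M0): stack=[7,0] mem=[0,0,0,0]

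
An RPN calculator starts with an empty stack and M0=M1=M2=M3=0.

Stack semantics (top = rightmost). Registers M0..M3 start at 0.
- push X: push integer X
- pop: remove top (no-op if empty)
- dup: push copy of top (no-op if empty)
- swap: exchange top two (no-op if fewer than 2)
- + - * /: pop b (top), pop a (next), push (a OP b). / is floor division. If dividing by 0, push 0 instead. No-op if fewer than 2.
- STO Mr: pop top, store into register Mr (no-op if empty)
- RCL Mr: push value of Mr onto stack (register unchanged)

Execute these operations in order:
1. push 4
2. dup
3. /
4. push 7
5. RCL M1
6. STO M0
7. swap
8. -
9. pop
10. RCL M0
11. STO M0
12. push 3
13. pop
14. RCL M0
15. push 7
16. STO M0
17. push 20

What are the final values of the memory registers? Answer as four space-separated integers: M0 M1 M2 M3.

Answer: 7 0 0 0

Derivation:
After op 1 (push 4): stack=[4] mem=[0,0,0,0]
After op 2 (dup): stack=[4,4] mem=[0,0,0,0]
After op 3 (/): stack=[1] mem=[0,0,0,0]
After op 4 (push 7): stack=[1,7] mem=[0,0,0,0]
After op 5 (RCL M1): stack=[1,7,0] mem=[0,0,0,0]
After op 6 (STO M0): stack=[1,7] mem=[0,0,0,0]
After op 7 (swap): stack=[7,1] mem=[0,0,0,0]
After op 8 (-): stack=[6] mem=[0,0,0,0]
After op 9 (pop): stack=[empty] mem=[0,0,0,0]
After op 10 (RCL M0): stack=[0] mem=[0,0,0,0]
After op 11 (STO M0): stack=[empty] mem=[0,0,0,0]
After op 12 (push 3): stack=[3] mem=[0,0,0,0]
After op 13 (pop): stack=[empty] mem=[0,0,0,0]
After op 14 (RCL M0): stack=[0] mem=[0,0,0,0]
After op 15 (push 7): stack=[0,7] mem=[0,0,0,0]
After op 16 (STO M0): stack=[0] mem=[7,0,0,0]
After op 17 (push 20): stack=[0,20] mem=[7,0,0,0]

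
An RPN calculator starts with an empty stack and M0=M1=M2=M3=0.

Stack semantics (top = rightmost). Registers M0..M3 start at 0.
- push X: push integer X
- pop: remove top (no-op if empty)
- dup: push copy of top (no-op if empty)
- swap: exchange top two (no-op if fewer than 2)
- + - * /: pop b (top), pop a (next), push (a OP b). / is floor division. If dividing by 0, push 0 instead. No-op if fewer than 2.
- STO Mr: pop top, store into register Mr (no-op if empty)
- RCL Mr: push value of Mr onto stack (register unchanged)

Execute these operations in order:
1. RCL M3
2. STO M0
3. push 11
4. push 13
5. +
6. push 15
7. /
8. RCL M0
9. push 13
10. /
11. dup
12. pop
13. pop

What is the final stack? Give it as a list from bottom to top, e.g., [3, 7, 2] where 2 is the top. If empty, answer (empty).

Answer: [1]

Derivation:
After op 1 (RCL M3): stack=[0] mem=[0,0,0,0]
After op 2 (STO M0): stack=[empty] mem=[0,0,0,0]
After op 3 (push 11): stack=[11] mem=[0,0,0,0]
After op 4 (push 13): stack=[11,13] mem=[0,0,0,0]
After op 5 (+): stack=[24] mem=[0,0,0,0]
After op 6 (push 15): stack=[24,15] mem=[0,0,0,0]
After op 7 (/): stack=[1] mem=[0,0,0,0]
After op 8 (RCL M0): stack=[1,0] mem=[0,0,0,0]
After op 9 (push 13): stack=[1,0,13] mem=[0,0,0,0]
After op 10 (/): stack=[1,0] mem=[0,0,0,0]
After op 11 (dup): stack=[1,0,0] mem=[0,0,0,0]
After op 12 (pop): stack=[1,0] mem=[0,0,0,0]
After op 13 (pop): stack=[1] mem=[0,0,0,0]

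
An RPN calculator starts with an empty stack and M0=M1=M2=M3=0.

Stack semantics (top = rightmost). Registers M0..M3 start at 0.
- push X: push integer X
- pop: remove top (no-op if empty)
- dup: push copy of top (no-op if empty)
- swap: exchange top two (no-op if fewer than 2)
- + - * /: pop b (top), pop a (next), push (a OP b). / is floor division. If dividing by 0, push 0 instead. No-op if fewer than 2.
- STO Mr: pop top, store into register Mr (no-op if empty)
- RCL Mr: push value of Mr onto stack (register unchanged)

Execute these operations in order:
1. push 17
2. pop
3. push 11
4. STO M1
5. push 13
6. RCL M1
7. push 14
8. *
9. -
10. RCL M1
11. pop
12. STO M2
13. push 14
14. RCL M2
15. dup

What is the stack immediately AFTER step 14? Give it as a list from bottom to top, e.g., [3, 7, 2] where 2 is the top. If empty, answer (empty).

After op 1 (push 17): stack=[17] mem=[0,0,0,0]
After op 2 (pop): stack=[empty] mem=[0,0,0,0]
After op 3 (push 11): stack=[11] mem=[0,0,0,0]
After op 4 (STO M1): stack=[empty] mem=[0,11,0,0]
After op 5 (push 13): stack=[13] mem=[0,11,0,0]
After op 6 (RCL M1): stack=[13,11] mem=[0,11,0,0]
After op 7 (push 14): stack=[13,11,14] mem=[0,11,0,0]
After op 8 (*): stack=[13,154] mem=[0,11,0,0]
After op 9 (-): stack=[-141] mem=[0,11,0,0]
After op 10 (RCL M1): stack=[-141,11] mem=[0,11,0,0]
After op 11 (pop): stack=[-141] mem=[0,11,0,0]
After op 12 (STO M2): stack=[empty] mem=[0,11,-141,0]
After op 13 (push 14): stack=[14] mem=[0,11,-141,0]
After op 14 (RCL M2): stack=[14,-141] mem=[0,11,-141,0]

[14, -141]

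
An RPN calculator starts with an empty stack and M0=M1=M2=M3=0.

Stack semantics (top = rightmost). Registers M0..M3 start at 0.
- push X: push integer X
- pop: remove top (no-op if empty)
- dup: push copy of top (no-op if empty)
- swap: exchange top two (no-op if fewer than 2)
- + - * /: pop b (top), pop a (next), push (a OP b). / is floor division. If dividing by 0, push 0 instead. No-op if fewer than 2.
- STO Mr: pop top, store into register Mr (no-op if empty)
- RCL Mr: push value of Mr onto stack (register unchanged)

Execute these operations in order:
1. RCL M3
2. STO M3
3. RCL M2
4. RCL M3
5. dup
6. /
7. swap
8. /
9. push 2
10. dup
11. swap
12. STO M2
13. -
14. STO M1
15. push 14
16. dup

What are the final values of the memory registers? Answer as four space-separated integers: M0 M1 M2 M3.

After op 1 (RCL M3): stack=[0] mem=[0,0,0,0]
After op 2 (STO M3): stack=[empty] mem=[0,0,0,0]
After op 3 (RCL M2): stack=[0] mem=[0,0,0,0]
After op 4 (RCL M3): stack=[0,0] mem=[0,0,0,0]
After op 5 (dup): stack=[0,0,0] mem=[0,0,0,0]
After op 6 (/): stack=[0,0] mem=[0,0,0,0]
After op 7 (swap): stack=[0,0] mem=[0,0,0,0]
After op 8 (/): stack=[0] mem=[0,0,0,0]
After op 9 (push 2): stack=[0,2] mem=[0,0,0,0]
After op 10 (dup): stack=[0,2,2] mem=[0,0,0,0]
After op 11 (swap): stack=[0,2,2] mem=[0,0,0,0]
After op 12 (STO M2): stack=[0,2] mem=[0,0,2,0]
After op 13 (-): stack=[-2] mem=[0,0,2,0]
After op 14 (STO M1): stack=[empty] mem=[0,-2,2,0]
After op 15 (push 14): stack=[14] mem=[0,-2,2,0]
After op 16 (dup): stack=[14,14] mem=[0,-2,2,0]

Answer: 0 -2 2 0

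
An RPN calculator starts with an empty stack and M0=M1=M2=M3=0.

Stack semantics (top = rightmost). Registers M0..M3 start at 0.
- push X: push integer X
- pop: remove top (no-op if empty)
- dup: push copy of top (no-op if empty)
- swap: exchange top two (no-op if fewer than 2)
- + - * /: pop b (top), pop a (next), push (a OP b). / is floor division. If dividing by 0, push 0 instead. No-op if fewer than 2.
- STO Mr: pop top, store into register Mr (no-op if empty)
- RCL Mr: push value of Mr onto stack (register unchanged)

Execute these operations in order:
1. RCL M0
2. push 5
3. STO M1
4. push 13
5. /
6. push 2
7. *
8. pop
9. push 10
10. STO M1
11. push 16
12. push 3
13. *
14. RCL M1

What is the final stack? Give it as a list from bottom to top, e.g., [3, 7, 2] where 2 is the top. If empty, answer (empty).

After op 1 (RCL M0): stack=[0] mem=[0,0,0,0]
After op 2 (push 5): stack=[0,5] mem=[0,0,0,0]
After op 3 (STO M1): stack=[0] mem=[0,5,0,0]
After op 4 (push 13): stack=[0,13] mem=[0,5,0,0]
After op 5 (/): stack=[0] mem=[0,5,0,0]
After op 6 (push 2): stack=[0,2] mem=[0,5,0,0]
After op 7 (*): stack=[0] mem=[0,5,0,0]
After op 8 (pop): stack=[empty] mem=[0,5,0,0]
After op 9 (push 10): stack=[10] mem=[0,5,0,0]
After op 10 (STO M1): stack=[empty] mem=[0,10,0,0]
After op 11 (push 16): stack=[16] mem=[0,10,0,0]
After op 12 (push 3): stack=[16,3] mem=[0,10,0,0]
After op 13 (*): stack=[48] mem=[0,10,0,0]
After op 14 (RCL M1): stack=[48,10] mem=[0,10,0,0]

Answer: [48, 10]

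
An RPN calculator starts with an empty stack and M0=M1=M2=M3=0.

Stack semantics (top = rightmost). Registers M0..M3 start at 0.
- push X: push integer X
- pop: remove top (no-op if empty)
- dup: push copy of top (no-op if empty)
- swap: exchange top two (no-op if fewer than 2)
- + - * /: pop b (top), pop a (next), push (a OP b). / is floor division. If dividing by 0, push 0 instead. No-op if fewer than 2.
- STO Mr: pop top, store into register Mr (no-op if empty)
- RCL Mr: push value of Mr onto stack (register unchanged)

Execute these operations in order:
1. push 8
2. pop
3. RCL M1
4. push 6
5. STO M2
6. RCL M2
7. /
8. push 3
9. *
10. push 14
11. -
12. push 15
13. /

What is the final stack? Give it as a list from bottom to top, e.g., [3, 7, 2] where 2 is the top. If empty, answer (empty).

Answer: [-1]

Derivation:
After op 1 (push 8): stack=[8] mem=[0,0,0,0]
After op 2 (pop): stack=[empty] mem=[0,0,0,0]
After op 3 (RCL M1): stack=[0] mem=[0,0,0,0]
After op 4 (push 6): stack=[0,6] mem=[0,0,0,0]
After op 5 (STO M2): stack=[0] mem=[0,0,6,0]
After op 6 (RCL M2): stack=[0,6] mem=[0,0,6,0]
After op 7 (/): stack=[0] mem=[0,0,6,0]
After op 8 (push 3): stack=[0,3] mem=[0,0,6,0]
After op 9 (*): stack=[0] mem=[0,0,6,0]
After op 10 (push 14): stack=[0,14] mem=[0,0,6,0]
After op 11 (-): stack=[-14] mem=[0,0,6,0]
After op 12 (push 15): stack=[-14,15] mem=[0,0,6,0]
After op 13 (/): stack=[-1] mem=[0,0,6,0]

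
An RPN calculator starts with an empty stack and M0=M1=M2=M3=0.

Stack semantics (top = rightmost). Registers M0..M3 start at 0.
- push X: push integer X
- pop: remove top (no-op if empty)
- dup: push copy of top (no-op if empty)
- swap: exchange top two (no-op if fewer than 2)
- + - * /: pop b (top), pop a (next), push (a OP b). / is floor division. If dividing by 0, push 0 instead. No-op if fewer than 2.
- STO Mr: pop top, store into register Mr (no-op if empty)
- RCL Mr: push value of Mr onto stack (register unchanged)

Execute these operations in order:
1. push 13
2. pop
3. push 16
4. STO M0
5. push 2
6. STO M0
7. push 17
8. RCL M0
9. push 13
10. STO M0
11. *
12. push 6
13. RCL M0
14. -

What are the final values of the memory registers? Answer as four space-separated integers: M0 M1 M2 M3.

Answer: 13 0 0 0

Derivation:
After op 1 (push 13): stack=[13] mem=[0,0,0,0]
After op 2 (pop): stack=[empty] mem=[0,0,0,0]
After op 3 (push 16): stack=[16] mem=[0,0,0,0]
After op 4 (STO M0): stack=[empty] mem=[16,0,0,0]
After op 5 (push 2): stack=[2] mem=[16,0,0,0]
After op 6 (STO M0): stack=[empty] mem=[2,0,0,0]
After op 7 (push 17): stack=[17] mem=[2,0,0,0]
After op 8 (RCL M0): stack=[17,2] mem=[2,0,0,0]
After op 9 (push 13): stack=[17,2,13] mem=[2,0,0,0]
After op 10 (STO M0): stack=[17,2] mem=[13,0,0,0]
After op 11 (*): stack=[34] mem=[13,0,0,0]
After op 12 (push 6): stack=[34,6] mem=[13,0,0,0]
After op 13 (RCL M0): stack=[34,6,13] mem=[13,0,0,0]
After op 14 (-): stack=[34,-7] mem=[13,0,0,0]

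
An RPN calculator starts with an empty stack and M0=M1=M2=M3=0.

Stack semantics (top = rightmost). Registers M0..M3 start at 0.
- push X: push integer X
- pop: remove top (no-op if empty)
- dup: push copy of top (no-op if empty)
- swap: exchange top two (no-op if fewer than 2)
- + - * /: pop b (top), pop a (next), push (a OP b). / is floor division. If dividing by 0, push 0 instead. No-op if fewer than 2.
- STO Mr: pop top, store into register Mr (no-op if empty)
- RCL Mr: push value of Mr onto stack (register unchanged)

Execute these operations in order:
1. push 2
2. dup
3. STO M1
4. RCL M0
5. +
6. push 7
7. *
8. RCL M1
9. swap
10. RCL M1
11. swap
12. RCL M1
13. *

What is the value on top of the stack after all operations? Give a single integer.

Answer: 28

Derivation:
After op 1 (push 2): stack=[2] mem=[0,0,0,0]
After op 2 (dup): stack=[2,2] mem=[0,0,0,0]
After op 3 (STO M1): stack=[2] mem=[0,2,0,0]
After op 4 (RCL M0): stack=[2,0] mem=[0,2,0,0]
After op 5 (+): stack=[2] mem=[0,2,0,0]
After op 6 (push 7): stack=[2,7] mem=[0,2,0,0]
After op 7 (*): stack=[14] mem=[0,2,0,0]
After op 8 (RCL M1): stack=[14,2] mem=[0,2,0,0]
After op 9 (swap): stack=[2,14] mem=[0,2,0,0]
After op 10 (RCL M1): stack=[2,14,2] mem=[0,2,0,0]
After op 11 (swap): stack=[2,2,14] mem=[0,2,0,0]
After op 12 (RCL M1): stack=[2,2,14,2] mem=[0,2,0,0]
After op 13 (*): stack=[2,2,28] mem=[0,2,0,0]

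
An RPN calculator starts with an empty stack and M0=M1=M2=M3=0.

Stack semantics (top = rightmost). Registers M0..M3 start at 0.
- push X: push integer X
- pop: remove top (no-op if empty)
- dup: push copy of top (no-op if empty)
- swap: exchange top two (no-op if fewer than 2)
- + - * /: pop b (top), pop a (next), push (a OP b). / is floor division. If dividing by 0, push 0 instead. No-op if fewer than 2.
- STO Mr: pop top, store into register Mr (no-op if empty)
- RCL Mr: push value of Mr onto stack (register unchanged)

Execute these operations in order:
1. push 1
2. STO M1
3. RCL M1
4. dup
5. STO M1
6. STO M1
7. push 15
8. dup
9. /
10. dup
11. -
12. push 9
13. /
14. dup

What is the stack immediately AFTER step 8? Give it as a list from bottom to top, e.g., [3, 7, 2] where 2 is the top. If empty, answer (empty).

After op 1 (push 1): stack=[1] mem=[0,0,0,0]
After op 2 (STO M1): stack=[empty] mem=[0,1,0,0]
After op 3 (RCL M1): stack=[1] mem=[0,1,0,0]
After op 4 (dup): stack=[1,1] mem=[0,1,0,0]
After op 5 (STO M1): stack=[1] mem=[0,1,0,0]
After op 6 (STO M1): stack=[empty] mem=[0,1,0,0]
After op 7 (push 15): stack=[15] mem=[0,1,0,0]
After op 8 (dup): stack=[15,15] mem=[0,1,0,0]

[15, 15]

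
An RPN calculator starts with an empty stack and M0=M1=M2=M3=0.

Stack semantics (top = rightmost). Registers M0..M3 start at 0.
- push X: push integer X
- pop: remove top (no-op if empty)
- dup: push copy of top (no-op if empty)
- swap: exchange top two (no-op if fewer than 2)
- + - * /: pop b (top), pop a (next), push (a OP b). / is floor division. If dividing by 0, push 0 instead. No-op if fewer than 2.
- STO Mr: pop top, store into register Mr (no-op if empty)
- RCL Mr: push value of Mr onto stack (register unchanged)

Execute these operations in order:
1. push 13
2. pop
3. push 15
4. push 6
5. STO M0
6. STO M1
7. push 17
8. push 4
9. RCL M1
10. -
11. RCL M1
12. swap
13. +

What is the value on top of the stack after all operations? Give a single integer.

Answer: 4

Derivation:
After op 1 (push 13): stack=[13] mem=[0,0,0,0]
After op 2 (pop): stack=[empty] mem=[0,0,0,0]
After op 3 (push 15): stack=[15] mem=[0,0,0,0]
After op 4 (push 6): stack=[15,6] mem=[0,0,0,0]
After op 5 (STO M0): stack=[15] mem=[6,0,0,0]
After op 6 (STO M1): stack=[empty] mem=[6,15,0,0]
After op 7 (push 17): stack=[17] mem=[6,15,0,0]
After op 8 (push 4): stack=[17,4] mem=[6,15,0,0]
After op 9 (RCL M1): stack=[17,4,15] mem=[6,15,0,0]
After op 10 (-): stack=[17,-11] mem=[6,15,0,0]
After op 11 (RCL M1): stack=[17,-11,15] mem=[6,15,0,0]
After op 12 (swap): stack=[17,15,-11] mem=[6,15,0,0]
After op 13 (+): stack=[17,4] mem=[6,15,0,0]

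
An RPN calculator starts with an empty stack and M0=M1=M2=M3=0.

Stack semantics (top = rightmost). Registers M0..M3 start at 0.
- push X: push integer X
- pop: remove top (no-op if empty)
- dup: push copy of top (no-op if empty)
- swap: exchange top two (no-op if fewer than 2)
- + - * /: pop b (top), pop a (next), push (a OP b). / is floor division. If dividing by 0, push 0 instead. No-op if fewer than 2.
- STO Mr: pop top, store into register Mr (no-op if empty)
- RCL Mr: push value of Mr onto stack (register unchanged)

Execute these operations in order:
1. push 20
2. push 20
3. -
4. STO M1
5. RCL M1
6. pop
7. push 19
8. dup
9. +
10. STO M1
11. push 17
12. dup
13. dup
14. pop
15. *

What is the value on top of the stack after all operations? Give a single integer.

After op 1 (push 20): stack=[20] mem=[0,0,0,0]
After op 2 (push 20): stack=[20,20] mem=[0,0,0,0]
After op 3 (-): stack=[0] mem=[0,0,0,0]
After op 4 (STO M1): stack=[empty] mem=[0,0,0,0]
After op 5 (RCL M1): stack=[0] mem=[0,0,0,0]
After op 6 (pop): stack=[empty] mem=[0,0,0,0]
After op 7 (push 19): stack=[19] mem=[0,0,0,0]
After op 8 (dup): stack=[19,19] mem=[0,0,0,0]
After op 9 (+): stack=[38] mem=[0,0,0,0]
After op 10 (STO M1): stack=[empty] mem=[0,38,0,0]
After op 11 (push 17): stack=[17] mem=[0,38,0,0]
After op 12 (dup): stack=[17,17] mem=[0,38,0,0]
After op 13 (dup): stack=[17,17,17] mem=[0,38,0,0]
After op 14 (pop): stack=[17,17] mem=[0,38,0,0]
After op 15 (*): stack=[289] mem=[0,38,0,0]

Answer: 289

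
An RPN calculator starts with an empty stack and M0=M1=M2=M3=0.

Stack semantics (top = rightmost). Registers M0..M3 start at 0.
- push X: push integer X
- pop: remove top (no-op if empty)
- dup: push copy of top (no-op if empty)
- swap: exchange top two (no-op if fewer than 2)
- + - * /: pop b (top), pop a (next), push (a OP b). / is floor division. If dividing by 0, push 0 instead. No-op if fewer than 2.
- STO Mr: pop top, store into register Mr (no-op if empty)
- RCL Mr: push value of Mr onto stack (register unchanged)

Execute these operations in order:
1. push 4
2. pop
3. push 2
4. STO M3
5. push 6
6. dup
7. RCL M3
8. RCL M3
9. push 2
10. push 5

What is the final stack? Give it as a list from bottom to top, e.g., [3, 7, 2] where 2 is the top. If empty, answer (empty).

After op 1 (push 4): stack=[4] mem=[0,0,0,0]
After op 2 (pop): stack=[empty] mem=[0,0,0,0]
After op 3 (push 2): stack=[2] mem=[0,0,0,0]
After op 4 (STO M3): stack=[empty] mem=[0,0,0,2]
After op 5 (push 6): stack=[6] mem=[0,0,0,2]
After op 6 (dup): stack=[6,6] mem=[0,0,0,2]
After op 7 (RCL M3): stack=[6,6,2] mem=[0,0,0,2]
After op 8 (RCL M3): stack=[6,6,2,2] mem=[0,0,0,2]
After op 9 (push 2): stack=[6,6,2,2,2] mem=[0,0,0,2]
After op 10 (push 5): stack=[6,6,2,2,2,5] mem=[0,0,0,2]

Answer: [6, 6, 2, 2, 2, 5]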